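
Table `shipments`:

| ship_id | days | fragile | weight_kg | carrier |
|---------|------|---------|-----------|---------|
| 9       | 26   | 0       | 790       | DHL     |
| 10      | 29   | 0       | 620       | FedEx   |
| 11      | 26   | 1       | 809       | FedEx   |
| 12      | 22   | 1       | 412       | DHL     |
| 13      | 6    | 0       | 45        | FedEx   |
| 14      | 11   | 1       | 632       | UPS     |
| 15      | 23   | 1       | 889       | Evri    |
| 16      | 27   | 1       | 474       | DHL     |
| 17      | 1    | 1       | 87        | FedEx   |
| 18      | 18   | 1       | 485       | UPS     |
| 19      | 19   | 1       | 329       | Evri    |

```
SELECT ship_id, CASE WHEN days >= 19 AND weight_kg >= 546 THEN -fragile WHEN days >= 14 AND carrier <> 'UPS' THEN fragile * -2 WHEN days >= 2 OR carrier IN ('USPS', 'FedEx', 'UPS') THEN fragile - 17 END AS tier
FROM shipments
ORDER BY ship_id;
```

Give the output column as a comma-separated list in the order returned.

ship_id=9: days >= 19 AND weight_kg >= 546 → 0
ship_id=10: days >= 19 AND weight_kg >= 546 → 0
ship_id=11: days >= 19 AND weight_kg >= 546 → -1
ship_id=12: days >= 14 AND carrier <> 'UPS' → -2
ship_id=13: days >= 2 OR carrier IN ('USPS', 'FedEx', 'UPS') → -17
ship_id=14: days >= 2 OR carrier IN ('USPS', 'FedEx', 'UPS') → -16
ship_id=15: days >= 19 AND weight_kg >= 546 → -1
ship_id=16: days >= 14 AND carrier <> 'UPS' → -2
ship_id=17: days >= 2 OR carrier IN ('USPS', 'FedEx', 'UPS') → -16
ship_id=18: days >= 2 OR carrier IN ('USPS', 'FedEx', 'UPS') → -16
ship_id=19: days >= 14 AND carrier <> 'UPS' → -2

0, 0, -1, -2, -17, -16, -1, -2, -16, -16, -2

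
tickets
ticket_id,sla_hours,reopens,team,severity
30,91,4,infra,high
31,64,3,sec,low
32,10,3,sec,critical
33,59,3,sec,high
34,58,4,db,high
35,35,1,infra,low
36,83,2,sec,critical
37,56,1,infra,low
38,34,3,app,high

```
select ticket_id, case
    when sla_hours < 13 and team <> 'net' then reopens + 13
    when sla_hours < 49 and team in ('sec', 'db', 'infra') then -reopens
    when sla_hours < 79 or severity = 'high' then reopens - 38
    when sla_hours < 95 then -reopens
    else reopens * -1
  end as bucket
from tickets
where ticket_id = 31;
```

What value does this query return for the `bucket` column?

ticket_id = 31: sla_hours=64, reopens=3, team=sec, severity=low.
sla_hours < 13 and team <> 'net' → false
sla_hours < 49 and team in ('sec', 'db', 'infra') → false
sla_hours < 79 or severity = 'high' → true → -35

-35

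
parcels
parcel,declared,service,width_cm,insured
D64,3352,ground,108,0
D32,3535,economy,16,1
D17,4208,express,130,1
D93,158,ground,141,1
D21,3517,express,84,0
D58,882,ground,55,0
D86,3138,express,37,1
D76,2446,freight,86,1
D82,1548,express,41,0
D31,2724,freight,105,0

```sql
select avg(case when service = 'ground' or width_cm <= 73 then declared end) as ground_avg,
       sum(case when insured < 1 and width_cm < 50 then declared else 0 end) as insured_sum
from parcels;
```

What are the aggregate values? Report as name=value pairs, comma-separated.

ground_avg=2102.1666666667, insured_sum=1548

[ground_avg: service = 'ground' or width_cm <= 73]
parcel=D64: ✓ → 3352
parcel=D32: ✓ → 3535
parcel=D17: ✗
parcel=D93: ✓ → 158
parcel=D21: ✗
parcel=D58: ✓ → 882
parcel=D86: ✓ → 3138
parcel=D76: ✗
parcel=D82: ✓ → 1548
parcel=D31: ✗
ground_avg = (3352 + 3535 + 158 + 882 + 3138 + 1548) / 6 = 2102.1666666667
—
[insured_sum: insured < 1 and width_cm < 50]
parcel=D64: ✗
parcel=D32: ✗
parcel=D17: ✗
parcel=D93: ✗
parcel=D21: ✗
parcel=D58: ✗
parcel=D86: ✗
parcel=D76: ✗
parcel=D82: ✓ → 1548
parcel=D31: ✗
insured_sum = 1548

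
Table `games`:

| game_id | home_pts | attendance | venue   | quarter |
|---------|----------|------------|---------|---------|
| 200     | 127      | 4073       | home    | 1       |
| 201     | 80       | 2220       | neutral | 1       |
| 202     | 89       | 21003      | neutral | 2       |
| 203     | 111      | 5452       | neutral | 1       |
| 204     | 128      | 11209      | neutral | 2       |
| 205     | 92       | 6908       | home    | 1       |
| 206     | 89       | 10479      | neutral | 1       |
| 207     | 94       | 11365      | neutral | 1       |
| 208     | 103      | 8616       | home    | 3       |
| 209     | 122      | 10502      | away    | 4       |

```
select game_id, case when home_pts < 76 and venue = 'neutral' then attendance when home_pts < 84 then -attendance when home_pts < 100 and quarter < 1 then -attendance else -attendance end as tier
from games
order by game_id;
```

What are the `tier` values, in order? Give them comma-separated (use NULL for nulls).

-4073, -2220, -21003, -5452, -11209, -6908, -10479, -11365, -8616, -10502

game_id=200: ELSE → -4073
game_id=201: home_pts < 84 → -2220
game_id=202: ELSE → -21003
game_id=203: ELSE → -5452
game_id=204: ELSE → -11209
game_id=205: ELSE → -6908
game_id=206: ELSE → -10479
game_id=207: ELSE → -11365
game_id=208: ELSE → -8616
game_id=209: ELSE → -10502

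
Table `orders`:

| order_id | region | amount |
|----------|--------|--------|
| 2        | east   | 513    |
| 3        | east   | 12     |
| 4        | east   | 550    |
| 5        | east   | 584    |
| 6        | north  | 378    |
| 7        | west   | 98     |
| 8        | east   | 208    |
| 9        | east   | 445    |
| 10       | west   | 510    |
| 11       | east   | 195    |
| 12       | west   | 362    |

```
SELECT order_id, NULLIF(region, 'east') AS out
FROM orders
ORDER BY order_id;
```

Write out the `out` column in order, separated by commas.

NULL, NULL, NULL, NULL, north, west, NULL, NULL, west, NULL, west

order_id=2: region=east vs east: equal → NULL
order_id=3: region=east vs east: equal → NULL
order_id=4: region=east vs east: equal → NULL
order_id=5: region=east vs east: equal → NULL
order_id=6: region=north vs east: differ → north
order_id=7: region=west vs east: differ → west
order_id=8: region=east vs east: equal → NULL
order_id=9: region=east vs east: equal → NULL
order_id=10: region=west vs east: differ → west
order_id=11: region=east vs east: equal → NULL
order_id=12: region=west vs east: differ → west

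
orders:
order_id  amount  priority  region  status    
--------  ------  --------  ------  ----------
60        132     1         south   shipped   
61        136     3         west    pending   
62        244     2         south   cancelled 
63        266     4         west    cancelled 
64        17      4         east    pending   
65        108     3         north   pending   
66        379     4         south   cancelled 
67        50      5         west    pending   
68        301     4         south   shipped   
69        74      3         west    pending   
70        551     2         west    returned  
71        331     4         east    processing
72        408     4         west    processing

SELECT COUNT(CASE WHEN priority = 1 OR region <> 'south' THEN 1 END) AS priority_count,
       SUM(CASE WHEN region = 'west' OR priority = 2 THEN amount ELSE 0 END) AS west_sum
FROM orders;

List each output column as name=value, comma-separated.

priority_count=10, west_sum=1729

[priority_count: priority = 1 OR region <> 'south']
order_id=60: ✓ → 1
order_id=61: ✓ → 1
order_id=62: ✗
order_id=63: ✓ → 1
order_id=64: ✓ → 1
order_id=65: ✓ → 1
order_id=66: ✗
order_id=67: ✓ → 1
order_id=68: ✗
order_id=69: ✓ → 1
order_id=70: ✓ → 1
order_id=71: ✓ → 1
order_id=72: ✓ → 1
priority_count = COUNT(1, 1, 1, 1, 1, 1, 1, 1, 1, 1) = 10
—
[west_sum: region = 'west' OR priority = 2]
order_id=60: ✗
order_id=61: ✓ → 136
order_id=62: ✓ → 244
order_id=63: ✓ → 266
order_id=64: ✗
order_id=65: ✗
order_id=66: ✗
order_id=67: ✓ → 50
order_id=68: ✗
order_id=69: ✓ → 74
order_id=70: ✓ → 551
order_id=71: ✗
order_id=72: ✓ → 408
west_sum = 136 + 244 + 266 + 50 + 74 + 551 + 408 = 1729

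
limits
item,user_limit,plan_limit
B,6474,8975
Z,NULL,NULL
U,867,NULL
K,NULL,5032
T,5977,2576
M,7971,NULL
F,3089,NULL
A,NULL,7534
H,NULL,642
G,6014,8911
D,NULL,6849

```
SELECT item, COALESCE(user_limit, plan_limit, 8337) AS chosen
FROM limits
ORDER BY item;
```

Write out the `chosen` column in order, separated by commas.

7534, 6474, 6849, 3089, 6014, 642, 5032, 7971, 5977, 867, 8337

item=A: user_limit=NULL, plan_limit=7534 → 7534
item=B: user_limit=6474 → 6474
item=D: user_limit=NULL, plan_limit=6849 → 6849
item=F: user_limit=3089 → 3089
item=G: user_limit=6014 → 6014
item=H: user_limit=NULL, plan_limit=642 → 642
item=K: user_limit=NULL, plan_limit=5032 → 5032
item=M: user_limit=7971 → 7971
item=T: user_limit=5977 → 5977
item=U: user_limit=867 → 867
item=Z: user_limit=NULL, plan_limit=NULL, → literal 8337 → 8337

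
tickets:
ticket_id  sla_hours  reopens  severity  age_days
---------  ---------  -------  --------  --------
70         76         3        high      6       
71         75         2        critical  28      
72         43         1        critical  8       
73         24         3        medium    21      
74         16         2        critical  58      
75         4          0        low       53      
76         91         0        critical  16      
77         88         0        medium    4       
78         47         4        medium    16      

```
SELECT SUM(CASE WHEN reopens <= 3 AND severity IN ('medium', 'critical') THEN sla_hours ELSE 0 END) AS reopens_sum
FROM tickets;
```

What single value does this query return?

337

ticket_id=70: ✗
ticket_id=71: ✓ → 75
ticket_id=72: ✓ → 43
ticket_id=73: ✓ → 24
ticket_id=74: ✓ → 16
ticket_id=75: ✗
ticket_id=76: ✓ → 91
ticket_id=77: ✓ → 88
ticket_id=78: ✗
reopens_sum = 75 + 43 + 24 + 16 + 91 + 88 = 337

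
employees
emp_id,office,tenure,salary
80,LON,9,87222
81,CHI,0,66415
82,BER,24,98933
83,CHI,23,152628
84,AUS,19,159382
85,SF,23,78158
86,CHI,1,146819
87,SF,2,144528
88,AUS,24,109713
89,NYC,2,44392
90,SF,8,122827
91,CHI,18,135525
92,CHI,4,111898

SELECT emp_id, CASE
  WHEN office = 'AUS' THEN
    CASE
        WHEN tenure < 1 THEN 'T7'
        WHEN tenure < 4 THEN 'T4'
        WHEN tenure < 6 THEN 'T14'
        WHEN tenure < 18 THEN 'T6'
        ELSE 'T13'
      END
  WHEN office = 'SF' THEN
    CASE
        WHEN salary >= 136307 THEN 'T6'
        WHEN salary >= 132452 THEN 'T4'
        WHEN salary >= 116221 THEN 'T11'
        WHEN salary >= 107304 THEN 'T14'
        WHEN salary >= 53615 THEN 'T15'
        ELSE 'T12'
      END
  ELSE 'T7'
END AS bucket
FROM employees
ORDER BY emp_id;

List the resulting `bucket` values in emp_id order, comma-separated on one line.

T7, T7, T7, T7, T13, T15, T7, T6, T13, T7, T11, T7, T7

emp_id=80: office='LON' → outer ELSE → T7
emp_id=81: office='CHI' → outer ELSE → T7
emp_id=82: office='BER' → outer ELSE → T7
emp_id=83: office='CHI' → outer ELSE → T7
emp_id=84: office='AUS' → inner[ELSE] → T13
emp_id=85: office='SF' → inner[salary >= 53615] → T15
emp_id=86: office='CHI' → outer ELSE → T7
emp_id=87: office='SF' → inner[salary >= 136307] → T6
emp_id=88: office='AUS' → inner[ELSE] → T13
emp_id=89: office='NYC' → outer ELSE → T7
emp_id=90: office='SF' → inner[salary >= 116221] → T11
emp_id=91: office='CHI' → outer ELSE → T7
emp_id=92: office='CHI' → outer ELSE → T7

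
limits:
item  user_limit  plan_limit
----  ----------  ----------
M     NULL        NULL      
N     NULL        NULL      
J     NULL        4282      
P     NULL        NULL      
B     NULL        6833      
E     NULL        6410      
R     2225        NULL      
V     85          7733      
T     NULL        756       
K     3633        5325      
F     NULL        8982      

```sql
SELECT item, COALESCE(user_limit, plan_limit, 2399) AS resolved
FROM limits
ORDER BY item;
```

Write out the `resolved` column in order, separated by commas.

item=B: user_limit=NULL, plan_limit=6833 → 6833
item=E: user_limit=NULL, plan_limit=6410 → 6410
item=F: user_limit=NULL, plan_limit=8982 → 8982
item=J: user_limit=NULL, plan_limit=4282 → 4282
item=K: user_limit=3633 → 3633
item=M: user_limit=NULL, plan_limit=NULL, → literal 2399 → 2399
item=N: user_limit=NULL, plan_limit=NULL, → literal 2399 → 2399
item=P: user_limit=NULL, plan_limit=NULL, → literal 2399 → 2399
item=R: user_limit=2225 → 2225
item=T: user_limit=NULL, plan_limit=756 → 756
item=V: user_limit=85 → 85

6833, 6410, 8982, 4282, 3633, 2399, 2399, 2399, 2225, 756, 85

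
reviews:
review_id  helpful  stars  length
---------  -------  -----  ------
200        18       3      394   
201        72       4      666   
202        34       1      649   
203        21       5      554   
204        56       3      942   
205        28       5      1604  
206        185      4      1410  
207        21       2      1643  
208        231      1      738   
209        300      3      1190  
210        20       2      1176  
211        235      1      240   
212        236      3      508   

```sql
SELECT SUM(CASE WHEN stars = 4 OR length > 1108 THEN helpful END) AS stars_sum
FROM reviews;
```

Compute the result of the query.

review_id=200: ✗
review_id=201: ✓ → 72
review_id=202: ✗
review_id=203: ✗
review_id=204: ✗
review_id=205: ✓ → 28
review_id=206: ✓ → 185
review_id=207: ✓ → 21
review_id=208: ✗
review_id=209: ✓ → 300
review_id=210: ✓ → 20
review_id=211: ✗
review_id=212: ✗
stars_sum = 72 + 28 + 185 + 21 + 300 + 20 = 626

626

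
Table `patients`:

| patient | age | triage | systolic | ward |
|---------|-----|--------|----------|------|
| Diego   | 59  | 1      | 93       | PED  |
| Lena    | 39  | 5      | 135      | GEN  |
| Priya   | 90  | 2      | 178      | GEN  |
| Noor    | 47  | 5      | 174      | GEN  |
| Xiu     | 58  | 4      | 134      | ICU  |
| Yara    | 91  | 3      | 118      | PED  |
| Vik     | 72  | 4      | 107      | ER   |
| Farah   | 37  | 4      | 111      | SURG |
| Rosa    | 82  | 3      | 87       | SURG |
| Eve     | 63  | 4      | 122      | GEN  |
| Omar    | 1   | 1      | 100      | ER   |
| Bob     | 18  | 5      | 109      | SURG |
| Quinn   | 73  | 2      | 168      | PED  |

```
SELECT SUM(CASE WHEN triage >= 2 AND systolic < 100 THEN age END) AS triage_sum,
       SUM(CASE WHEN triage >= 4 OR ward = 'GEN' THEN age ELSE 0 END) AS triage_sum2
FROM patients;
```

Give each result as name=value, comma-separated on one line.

[triage_sum: triage >= 2 AND systolic < 100]
patient=Diego: ✗
patient=Lena: ✗
patient=Priya: ✗
patient=Noor: ✗
patient=Xiu: ✗
patient=Yara: ✗
patient=Vik: ✗
patient=Farah: ✗
patient=Rosa: ✓ → 82
patient=Eve: ✗
patient=Omar: ✗
patient=Bob: ✗
patient=Quinn: ✗
triage_sum = 82
—
[triage_sum2: triage >= 4 OR ward = 'GEN']
patient=Diego: ✗
patient=Lena: ✓ → 39
patient=Priya: ✓ → 90
patient=Noor: ✓ → 47
patient=Xiu: ✓ → 58
patient=Yara: ✗
patient=Vik: ✓ → 72
patient=Farah: ✓ → 37
patient=Rosa: ✗
patient=Eve: ✓ → 63
patient=Omar: ✗
patient=Bob: ✓ → 18
patient=Quinn: ✗
triage_sum2 = 39 + 90 + 47 + 58 + 72 + 37 + 63 + 18 = 424

triage_sum=82, triage_sum2=424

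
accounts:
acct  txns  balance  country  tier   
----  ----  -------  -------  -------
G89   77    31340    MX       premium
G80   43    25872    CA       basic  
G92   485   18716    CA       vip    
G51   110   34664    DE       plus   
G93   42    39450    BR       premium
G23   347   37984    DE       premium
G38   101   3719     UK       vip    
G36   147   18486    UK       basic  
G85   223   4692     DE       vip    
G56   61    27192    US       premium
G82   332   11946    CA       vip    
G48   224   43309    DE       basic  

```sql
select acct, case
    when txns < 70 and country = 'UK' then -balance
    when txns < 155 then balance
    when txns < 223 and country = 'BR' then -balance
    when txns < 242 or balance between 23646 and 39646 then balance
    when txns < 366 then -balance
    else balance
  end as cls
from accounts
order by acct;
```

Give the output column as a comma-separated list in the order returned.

37984, 18486, 3719, 43309, 34664, 27192, 25872, -11946, 4692, 31340, 18716, 39450

acct=G23: txns < 242 or balance between 23646 and 39646 → 37984
acct=G36: txns < 155 → 18486
acct=G38: txns < 155 → 3719
acct=G48: txns < 242 or balance between 23646 and 39646 → 43309
acct=G51: txns < 155 → 34664
acct=G56: txns < 155 → 27192
acct=G80: txns < 155 → 25872
acct=G82: txns < 366 → -11946
acct=G85: txns < 242 or balance between 23646 and 39646 → 4692
acct=G89: txns < 155 → 31340
acct=G92: ELSE → 18716
acct=G93: txns < 155 → 39450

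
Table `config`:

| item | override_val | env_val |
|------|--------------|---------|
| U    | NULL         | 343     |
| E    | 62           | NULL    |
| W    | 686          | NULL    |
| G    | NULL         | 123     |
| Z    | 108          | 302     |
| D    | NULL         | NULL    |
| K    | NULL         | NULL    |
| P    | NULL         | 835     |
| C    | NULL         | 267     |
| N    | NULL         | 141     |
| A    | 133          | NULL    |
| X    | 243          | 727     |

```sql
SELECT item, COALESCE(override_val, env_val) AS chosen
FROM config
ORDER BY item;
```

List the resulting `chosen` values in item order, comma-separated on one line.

item=A: override_val=133 → 133
item=C: override_val=NULL, env_val=267 → 267
item=D: override_val=NULL, env_val=NULL (all NULL) → NULL
item=E: override_val=62 → 62
item=G: override_val=NULL, env_val=123 → 123
item=K: override_val=NULL, env_val=NULL (all NULL) → NULL
item=N: override_val=NULL, env_val=141 → 141
item=P: override_val=NULL, env_val=835 → 835
item=U: override_val=NULL, env_val=343 → 343
item=W: override_val=686 → 686
item=X: override_val=243 → 243
item=Z: override_val=108 → 108

133, 267, NULL, 62, 123, NULL, 141, 835, 343, 686, 243, 108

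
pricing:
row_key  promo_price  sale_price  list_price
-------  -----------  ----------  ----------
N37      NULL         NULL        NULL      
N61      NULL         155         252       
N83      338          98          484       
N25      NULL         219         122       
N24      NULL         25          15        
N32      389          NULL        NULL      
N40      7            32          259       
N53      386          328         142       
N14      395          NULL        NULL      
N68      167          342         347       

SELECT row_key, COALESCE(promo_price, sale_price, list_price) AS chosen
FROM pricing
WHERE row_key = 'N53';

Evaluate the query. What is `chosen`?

row_key = N53: promo_price=386, sale_price=328, list_price=142.
promo_price=386 → 386

386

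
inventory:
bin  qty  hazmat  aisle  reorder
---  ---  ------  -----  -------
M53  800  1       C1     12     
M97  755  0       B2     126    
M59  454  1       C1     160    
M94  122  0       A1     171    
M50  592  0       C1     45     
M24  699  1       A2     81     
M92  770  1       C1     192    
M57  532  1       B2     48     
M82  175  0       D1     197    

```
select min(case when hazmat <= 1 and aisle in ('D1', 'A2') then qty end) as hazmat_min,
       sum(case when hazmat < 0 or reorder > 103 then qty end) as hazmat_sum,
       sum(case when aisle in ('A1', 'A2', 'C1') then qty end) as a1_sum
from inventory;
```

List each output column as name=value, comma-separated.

hazmat_min=175, hazmat_sum=2276, a1_sum=3437

[hazmat_min: hazmat <= 1 and aisle in ('D1', 'A2')]
bin=M53: ✗
bin=M97: ✗
bin=M59: ✗
bin=M94: ✗
bin=M50: ✗
bin=M24: ✓ → 699
bin=M92: ✗
bin=M57: ✗
bin=M82: ✓ → 175
hazmat_min = MIN(699, 175) = 175
—
[hazmat_sum: hazmat < 0 or reorder > 103]
bin=M53: ✗
bin=M97: ✓ → 755
bin=M59: ✓ → 454
bin=M94: ✓ → 122
bin=M50: ✗
bin=M24: ✗
bin=M92: ✓ → 770
bin=M57: ✗
bin=M82: ✓ → 175
hazmat_sum = 755 + 454 + 122 + 770 + 175 = 2276
—
[a1_sum: aisle in ('A1', 'A2', 'C1')]
bin=M53: ✓ → 800
bin=M97: ✗
bin=M59: ✓ → 454
bin=M94: ✓ → 122
bin=M50: ✓ → 592
bin=M24: ✓ → 699
bin=M92: ✓ → 770
bin=M57: ✗
bin=M82: ✗
a1_sum = 800 + 454 + 122 + 592 + 699 + 770 = 3437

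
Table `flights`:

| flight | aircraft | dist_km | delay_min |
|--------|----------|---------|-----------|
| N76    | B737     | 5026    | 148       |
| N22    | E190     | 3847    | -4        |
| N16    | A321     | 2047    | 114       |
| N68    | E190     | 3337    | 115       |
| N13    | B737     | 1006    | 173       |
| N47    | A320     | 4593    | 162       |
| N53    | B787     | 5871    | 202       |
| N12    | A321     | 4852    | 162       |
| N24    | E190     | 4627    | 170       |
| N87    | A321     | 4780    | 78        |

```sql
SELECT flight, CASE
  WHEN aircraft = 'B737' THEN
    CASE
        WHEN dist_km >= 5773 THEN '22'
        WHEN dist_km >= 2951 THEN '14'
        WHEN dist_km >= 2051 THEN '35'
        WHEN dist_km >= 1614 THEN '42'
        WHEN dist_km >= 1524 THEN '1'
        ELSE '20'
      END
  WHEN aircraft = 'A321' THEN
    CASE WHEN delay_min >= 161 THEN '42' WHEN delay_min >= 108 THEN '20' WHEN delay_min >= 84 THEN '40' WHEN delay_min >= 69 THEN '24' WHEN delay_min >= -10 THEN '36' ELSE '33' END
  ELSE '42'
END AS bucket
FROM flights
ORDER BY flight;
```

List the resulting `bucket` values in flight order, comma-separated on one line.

flight=N12: aircraft='A321' → inner[delay_min >= 161] → 42
flight=N13: aircraft='B737' → inner[ELSE] → 20
flight=N16: aircraft='A321' → inner[delay_min >= 108] → 20
flight=N22: aircraft='E190' → outer ELSE → 42
flight=N24: aircraft='E190' → outer ELSE → 42
flight=N47: aircraft='A320' → outer ELSE → 42
flight=N53: aircraft='B787' → outer ELSE → 42
flight=N68: aircraft='E190' → outer ELSE → 42
flight=N76: aircraft='B737' → inner[dist_km >= 2951] → 14
flight=N87: aircraft='A321' → inner[delay_min >= 69] → 24

42, 20, 20, 42, 42, 42, 42, 42, 14, 24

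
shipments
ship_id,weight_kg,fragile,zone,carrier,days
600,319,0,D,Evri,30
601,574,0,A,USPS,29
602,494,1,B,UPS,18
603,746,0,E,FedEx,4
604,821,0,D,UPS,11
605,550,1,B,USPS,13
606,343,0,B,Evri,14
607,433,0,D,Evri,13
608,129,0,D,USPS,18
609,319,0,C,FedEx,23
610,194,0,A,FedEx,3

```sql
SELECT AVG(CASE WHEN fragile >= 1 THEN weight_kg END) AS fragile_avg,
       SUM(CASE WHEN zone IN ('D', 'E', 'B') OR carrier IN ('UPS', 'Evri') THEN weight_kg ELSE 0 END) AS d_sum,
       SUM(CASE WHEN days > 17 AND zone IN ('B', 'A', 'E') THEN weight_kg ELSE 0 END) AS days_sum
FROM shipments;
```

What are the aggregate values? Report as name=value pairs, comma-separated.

[fragile_avg: fragile >= 1]
ship_id=600: ✗
ship_id=601: ✗
ship_id=602: ✓ → 494
ship_id=603: ✗
ship_id=604: ✗
ship_id=605: ✓ → 550
ship_id=606: ✗
ship_id=607: ✗
ship_id=608: ✗
ship_id=609: ✗
ship_id=610: ✗
fragile_avg = (494 + 550) / 2 = 522
—
[d_sum: zone IN ('D', 'E', 'B') OR carrier IN ('UPS', 'Evri')]
ship_id=600: ✓ → 319
ship_id=601: ✗
ship_id=602: ✓ → 494
ship_id=603: ✓ → 746
ship_id=604: ✓ → 821
ship_id=605: ✓ → 550
ship_id=606: ✓ → 343
ship_id=607: ✓ → 433
ship_id=608: ✓ → 129
ship_id=609: ✗
ship_id=610: ✗
d_sum = 319 + 494 + 746 + 821 + 550 + 343 + 433 + 129 = 3835
—
[days_sum: days > 17 AND zone IN ('B', 'A', 'E')]
ship_id=600: ✗
ship_id=601: ✓ → 574
ship_id=602: ✓ → 494
ship_id=603: ✗
ship_id=604: ✗
ship_id=605: ✗
ship_id=606: ✗
ship_id=607: ✗
ship_id=608: ✗
ship_id=609: ✗
ship_id=610: ✗
days_sum = 574 + 494 = 1068

fragile_avg=522, d_sum=3835, days_sum=1068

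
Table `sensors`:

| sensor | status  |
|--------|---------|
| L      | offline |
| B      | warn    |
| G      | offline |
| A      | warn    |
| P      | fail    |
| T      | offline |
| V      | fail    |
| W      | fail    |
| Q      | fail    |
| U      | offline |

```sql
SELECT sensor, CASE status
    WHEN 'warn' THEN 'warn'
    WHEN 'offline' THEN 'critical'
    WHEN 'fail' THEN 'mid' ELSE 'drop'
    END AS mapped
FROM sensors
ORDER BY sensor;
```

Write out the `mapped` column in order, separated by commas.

sensor=A: status='warn' → warn
sensor=B: status='warn' → warn
sensor=G: status='offline' → critical
sensor=L: status='offline' → critical
sensor=P: status='fail' → mid
sensor=Q: status='fail' → mid
sensor=T: status='offline' → critical
sensor=U: status='offline' → critical
sensor=V: status='fail' → mid
sensor=W: status='fail' → mid

warn, warn, critical, critical, mid, mid, critical, critical, mid, mid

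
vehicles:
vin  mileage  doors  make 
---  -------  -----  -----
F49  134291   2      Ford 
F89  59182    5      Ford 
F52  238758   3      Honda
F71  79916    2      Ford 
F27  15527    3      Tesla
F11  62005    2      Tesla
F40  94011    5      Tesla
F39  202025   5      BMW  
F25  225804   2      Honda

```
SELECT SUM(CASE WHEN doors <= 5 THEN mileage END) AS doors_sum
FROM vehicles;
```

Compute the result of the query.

1111519

vin=F49: ✓ → 134291
vin=F89: ✓ → 59182
vin=F52: ✓ → 238758
vin=F71: ✓ → 79916
vin=F27: ✓ → 15527
vin=F11: ✓ → 62005
vin=F40: ✓ → 94011
vin=F39: ✓ → 202025
vin=F25: ✓ → 225804
doors_sum = 134291 + 59182 + 238758 + 79916 + 15527 + 62005 + 94011 + 202025 + 225804 = 1111519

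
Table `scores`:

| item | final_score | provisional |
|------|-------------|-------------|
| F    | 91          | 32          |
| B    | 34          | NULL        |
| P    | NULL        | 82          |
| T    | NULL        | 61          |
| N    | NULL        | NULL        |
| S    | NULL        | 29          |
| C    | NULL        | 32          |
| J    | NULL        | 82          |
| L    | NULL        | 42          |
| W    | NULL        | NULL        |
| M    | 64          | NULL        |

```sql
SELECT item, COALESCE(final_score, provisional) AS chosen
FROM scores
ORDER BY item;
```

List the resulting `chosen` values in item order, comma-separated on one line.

item=B: final_score=34 → 34
item=C: final_score=NULL, provisional=32 → 32
item=F: final_score=91 → 91
item=J: final_score=NULL, provisional=82 → 82
item=L: final_score=NULL, provisional=42 → 42
item=M: final_score=64 → 64
item=N: final_score=NULL, provisional=NULL (all NULL) → NULL
item=P: final_score=NULL, provisional=82 → 82
item=S: final_score=NULL, provisional=29 → 29
item=T: final_score=NULL, provisional=61 → 61
item=W: final_score=NULL, provisional=NULL (all NULL) → NULL

34, 32, 91, 82, 42, 64, NULL, 82, 29, 61, NULL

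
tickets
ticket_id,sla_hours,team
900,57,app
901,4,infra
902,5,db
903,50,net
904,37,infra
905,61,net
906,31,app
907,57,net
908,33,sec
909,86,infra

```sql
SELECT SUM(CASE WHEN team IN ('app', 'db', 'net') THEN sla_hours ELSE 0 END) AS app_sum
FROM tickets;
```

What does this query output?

261

ticket_id=900: ✓ → 57
ticket_id=901: ✗
ticket_id=902: ✓ → 5
ticket_id=903: ✓ → 50
ticket_id=904: ✗
ticket_id=905: ✓ → 61
ticket_id=906: ✓ → 31
ticket_id=907: ✓ → 57
ticket_id=908: ✗
ticket_id=909: ✗
app_sum = 57 + 5 + 50 + 61 + 31 + 57 = 261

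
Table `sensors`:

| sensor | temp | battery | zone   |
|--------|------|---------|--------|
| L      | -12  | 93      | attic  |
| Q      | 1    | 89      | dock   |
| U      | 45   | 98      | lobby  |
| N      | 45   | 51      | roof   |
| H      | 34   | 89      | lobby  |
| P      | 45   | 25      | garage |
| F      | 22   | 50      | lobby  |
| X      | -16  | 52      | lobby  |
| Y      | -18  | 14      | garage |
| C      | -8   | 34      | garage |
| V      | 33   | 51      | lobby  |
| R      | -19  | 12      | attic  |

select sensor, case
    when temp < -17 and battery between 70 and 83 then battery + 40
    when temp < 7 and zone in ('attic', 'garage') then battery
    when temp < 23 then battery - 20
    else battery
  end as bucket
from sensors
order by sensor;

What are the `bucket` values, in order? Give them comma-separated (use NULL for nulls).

34, 30, 89, 93, 51, 25, 69, 12, 98, 51, 32, 14

sensor=C: temp < 7 and zone in ('attic', 'garage') → 34
sensor=F: temp < 23 → 30
sensor=H: ELSE → 89
sensor=L: temp < 7 and zone in ('attic', 'garage') → 93
sensor=N: ELSE → 51
sensor=P: ELSE → 25
sensor=Q: temp < 23 → 69
sensor=R: temp < 7 and zone in ('attic', 'garage') → 12
sensor=U: ELSE → 98
sensor=V: ELSE → 51
sensor=X: temp < 23 → 32
sensor=Y: temp < 7 and zone in ('attic', 'garage') → 14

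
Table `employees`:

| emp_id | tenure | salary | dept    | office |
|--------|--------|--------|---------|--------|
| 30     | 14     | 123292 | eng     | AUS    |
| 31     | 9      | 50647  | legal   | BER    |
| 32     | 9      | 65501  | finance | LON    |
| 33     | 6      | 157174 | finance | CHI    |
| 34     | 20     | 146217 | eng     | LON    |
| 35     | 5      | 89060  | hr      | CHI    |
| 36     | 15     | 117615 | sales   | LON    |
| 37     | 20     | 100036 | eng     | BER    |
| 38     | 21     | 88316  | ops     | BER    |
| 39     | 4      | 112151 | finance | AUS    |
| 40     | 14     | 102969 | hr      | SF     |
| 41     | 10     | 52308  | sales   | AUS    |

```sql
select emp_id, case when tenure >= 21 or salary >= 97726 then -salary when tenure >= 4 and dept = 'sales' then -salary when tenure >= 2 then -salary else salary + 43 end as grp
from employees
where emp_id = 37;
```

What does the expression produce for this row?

emp_id = 37: tenure=20, salary=100036, dept=eng, office=BER.
tenure >= 21 or salary >= 97726 → true → -100036

-100036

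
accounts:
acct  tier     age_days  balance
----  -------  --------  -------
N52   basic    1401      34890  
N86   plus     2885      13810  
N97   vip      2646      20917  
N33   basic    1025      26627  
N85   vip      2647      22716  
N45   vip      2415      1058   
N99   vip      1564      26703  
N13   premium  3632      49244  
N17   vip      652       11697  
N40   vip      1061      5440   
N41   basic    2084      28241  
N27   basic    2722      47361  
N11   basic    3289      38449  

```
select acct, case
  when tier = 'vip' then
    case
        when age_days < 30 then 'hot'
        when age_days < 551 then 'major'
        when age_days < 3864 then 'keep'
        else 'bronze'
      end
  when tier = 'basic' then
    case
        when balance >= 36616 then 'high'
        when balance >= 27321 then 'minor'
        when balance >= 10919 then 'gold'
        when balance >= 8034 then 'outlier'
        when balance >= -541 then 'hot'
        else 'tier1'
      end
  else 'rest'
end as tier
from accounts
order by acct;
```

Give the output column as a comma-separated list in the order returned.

high, rest, keep, high, gold, keep, minor, keep, minor, keep, rest, keep, keep

acct=N11: tier='basic' → inner[balance >= 36616] → high
acct=N13: tier='premium' → outer ELSE → rest
acct=N17: tier='vip' → inner[age_days < 3864] → keep
acct=N27: tier='basic' → inner[balance >= 36616] → high
acct=N33: tier='basic' → inner[balance >= 10919] → gold
acct=N40: tier='vip' → inner[age_days < 3864] → keep
acct=N41: tier='basic' → inner[balance >= 27321] → minor
acct=N45: tier='vip' → inner[age_days < 3864] → keep
acct=N52: tier='basic' → inner[balance >= 27321] → minor
acct=N85: tier='vip' → inner[age_days < 3864] → keep
acct=N86: tier='plus' → outer ELSE → rest
acct=N97: tier='vip' → inner[age_days < 3864] → keep
acct=N99: tier='vip' → inner[age_days < 3864] → keep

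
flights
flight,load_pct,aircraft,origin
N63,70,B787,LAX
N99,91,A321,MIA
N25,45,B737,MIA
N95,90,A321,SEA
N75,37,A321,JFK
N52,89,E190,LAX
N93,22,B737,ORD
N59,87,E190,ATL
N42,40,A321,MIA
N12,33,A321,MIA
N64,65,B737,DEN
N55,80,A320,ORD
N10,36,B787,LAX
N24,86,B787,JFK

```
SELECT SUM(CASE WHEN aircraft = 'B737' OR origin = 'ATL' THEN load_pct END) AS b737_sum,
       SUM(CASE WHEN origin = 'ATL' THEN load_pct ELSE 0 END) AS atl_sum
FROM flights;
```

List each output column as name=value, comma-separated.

[b737_sum: aircraft = 'B737' OR origin = 'ATL']
flight=N63: ✗
flight=N99: ✗
flight=N25: ✓ → 45
flight=N95: ✗
flight=N75: ✗
flight=N52: ✗
flight=N93: ✓ → 22
flight=N59: ✓ → 87
flight=N42: ✗
flight=N12: ✗
flight=N64: ✓ → 65
flight=N55: ✗
flight=N10: ✗
flight=N24: ✗
b737_sum = 45 + 22 + 87 + 65 = 219
—
[atl_sum: origin = 'ATL']
flight=N63: ✗
flight=N99: ✗
flight=N25: ✗
flight=N95: ✗
flight=N75: ✗
flight=N52: ✗
flight=N93: ✗
flight=N59: ✓ → 87
flight=N42: ✗
flight=N12: ✗
flight=N64: ✗
flight=N55: ✗
flight=N10: ✗
flight=N24: ✗
atl_sum = 87

b737_sum=219, atl_sum=87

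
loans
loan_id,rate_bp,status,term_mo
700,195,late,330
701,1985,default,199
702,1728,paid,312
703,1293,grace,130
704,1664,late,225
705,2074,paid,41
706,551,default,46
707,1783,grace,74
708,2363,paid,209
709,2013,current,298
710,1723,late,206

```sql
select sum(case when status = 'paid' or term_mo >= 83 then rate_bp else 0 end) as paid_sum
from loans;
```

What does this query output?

loan_id=700: ✓ → 195
loan_id=701: ✓ → 1985
loan_id=702: ✓ → 1728
loan_id=703: ✓ → 1293
loan_id=704: ✓ → 1664
loan_id=705: ✓ → 2074
loan_id=706: ✗
loan_id=707: ✗
loan_id=708: ✓ → 2363
loan_id=709: ✓ → 2013
loan_id=710: ✓ → 1723
paid_sum = 195 + 1985 + 1728 + 1293 + 1664 + 2074 + 2363 + 2013 + 1723 = 15038

15038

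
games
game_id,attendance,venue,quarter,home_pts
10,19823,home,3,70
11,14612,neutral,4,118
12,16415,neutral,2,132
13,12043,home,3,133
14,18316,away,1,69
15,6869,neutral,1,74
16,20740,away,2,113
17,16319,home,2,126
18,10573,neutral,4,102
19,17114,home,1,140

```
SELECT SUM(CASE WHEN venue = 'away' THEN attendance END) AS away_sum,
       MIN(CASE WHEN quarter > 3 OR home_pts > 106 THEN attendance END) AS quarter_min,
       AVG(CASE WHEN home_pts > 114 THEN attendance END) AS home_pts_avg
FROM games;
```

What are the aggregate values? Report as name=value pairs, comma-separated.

away_sum=39056, quarter_min=10573, home_pts_avg=15300.6

[away_sum: venue = 'away']
game_id=10: ✗
game_id=11: ✗
game_id=12: ✗
game_id=13: ✗
game_id=14: ✓ → 18316
game_id=15: ✗
game_id=16: ✓ → 20740
game_id=17: ✗
game_id=18: ✗
game_id=19: ✗
away_sum = 18316 + 20740 = 39056
—
[quarter_min: quarter > 3 OR home_pts > 106]
game_id=10: ✗
game_id=11: ✓ → 14612
game_id=12: ✓ → 16415
game_id=13: ✓ → 12043
game_id=14: ✗
game_id=15: ✗
game_id=16: ✓ → 20740
game_id=17: ✓ → 16319
game_id=18: ✓ → 10573
game_id=19: ✓ → 17114
quarter_min = MIN(14612, 16415, 12043, 20740, 16319, 10573, 17114) = 10573
—
[home_pts_avg: home_pts > 114]
game_id=10: ✗
game_id=11: ✓ → 14612
game_id=12: ✓ → 16415
game_id=13: ✓ → 12043
game_id=14: ✗
game_id=15: ✗
game_id=16: ✗
game_id=17: ✓ → 16319
game_id=18: ✗
game_id=19: ✓ → 17114
home_pts_avg = (14612 + 16415 + 12043 + 16319 + 17114) / 5 = 15300.6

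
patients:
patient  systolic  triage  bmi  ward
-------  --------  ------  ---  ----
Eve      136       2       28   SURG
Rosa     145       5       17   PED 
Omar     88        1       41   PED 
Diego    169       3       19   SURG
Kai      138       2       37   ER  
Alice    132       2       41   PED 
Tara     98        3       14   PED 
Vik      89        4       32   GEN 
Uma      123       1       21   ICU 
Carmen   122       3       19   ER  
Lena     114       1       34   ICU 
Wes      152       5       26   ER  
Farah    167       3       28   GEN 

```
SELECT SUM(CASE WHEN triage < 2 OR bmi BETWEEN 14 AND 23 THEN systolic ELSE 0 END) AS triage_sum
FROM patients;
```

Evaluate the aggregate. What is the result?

patient=Eve: ✗
patient=Rosa: ✓ → 145
patient=Omar: ✓ → 88
patient=Diego: ✓ → 169
patient=Kai: ✗
patient=Alice: ✗
patient=Tara: ✓ → 98
patient=Vik: ✗
patient=Uma: ✓ → 123
patient=Carmen: ✓ → 122
patient=Lena: ✓ → 114
patient=Wes: ✗
patient=Farah: ✗
triage_sum = 145 + 88 + 169 + 98 + 123 + 122 + 114 = 859

859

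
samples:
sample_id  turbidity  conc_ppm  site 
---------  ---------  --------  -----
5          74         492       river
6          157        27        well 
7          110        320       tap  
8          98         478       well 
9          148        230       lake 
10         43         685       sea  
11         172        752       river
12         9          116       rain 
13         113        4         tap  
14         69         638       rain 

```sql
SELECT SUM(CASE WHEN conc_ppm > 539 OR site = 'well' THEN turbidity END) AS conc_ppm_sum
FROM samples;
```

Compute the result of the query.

539

sample_id=5: ✗
sample_id=6: ✓ → 157
sample_id=7: ✗
sample_id=8: ✓ → 98
sample_id=9: ✗
sample_id=10: ✓ → 43
sample_id=11: ✓ → 172
sample_id=12: ✗
sample_id=13: ✗
sample_id=14: ✓ → 69
conc_ppm_sum = 157 + 98 + 43 + 172 + 69 = 539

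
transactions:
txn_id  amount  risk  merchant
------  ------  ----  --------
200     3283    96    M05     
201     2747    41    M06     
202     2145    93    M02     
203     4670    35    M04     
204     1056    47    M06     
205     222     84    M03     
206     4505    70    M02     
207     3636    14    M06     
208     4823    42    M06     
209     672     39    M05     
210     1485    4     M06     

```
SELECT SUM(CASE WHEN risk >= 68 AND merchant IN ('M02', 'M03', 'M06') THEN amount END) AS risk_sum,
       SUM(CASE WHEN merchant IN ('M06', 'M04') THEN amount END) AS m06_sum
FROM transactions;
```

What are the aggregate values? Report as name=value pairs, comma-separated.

risk_sum=6872, m06_sum=18417

[risk_sum: risk >= 68 AND merchant IN ('M02', 'M03', 'M06')]
txn_id=200: ✗
txn_id=201: ✗
txn_id=202: ✓ → 2145
txn_id=203: ✗
txn_id=204: ✗
txn_id=205: ✓ → 222
txn_id=206: ✓ → 4505
txn_id=207: ✗
txn_id=208: ✗
txn_id=209: ✗
txn_id=210: ✗
risk_sum = 2145 + 222 + 4505 = 6872
—
[m06_sum: merchant IN ('M06', 'M04')]
txn_id=200: ✗
txn_id=201: ✓ → 2747
txn_id=202: ✗
txn_id=203: ✓ → 4670
txn_id=204: ✓ → 1056
txn_id=205: ✗
txn_id=206: ✗
txn_id=207: ✓ → 3636
txn_id=208: ✓ → 4823
txn_id=209: ✗
txn_id=210: ✓ → 1485
m06_sum = 2747 + 4670 + 1056 + 3636 + 4823 + 1485 = 18417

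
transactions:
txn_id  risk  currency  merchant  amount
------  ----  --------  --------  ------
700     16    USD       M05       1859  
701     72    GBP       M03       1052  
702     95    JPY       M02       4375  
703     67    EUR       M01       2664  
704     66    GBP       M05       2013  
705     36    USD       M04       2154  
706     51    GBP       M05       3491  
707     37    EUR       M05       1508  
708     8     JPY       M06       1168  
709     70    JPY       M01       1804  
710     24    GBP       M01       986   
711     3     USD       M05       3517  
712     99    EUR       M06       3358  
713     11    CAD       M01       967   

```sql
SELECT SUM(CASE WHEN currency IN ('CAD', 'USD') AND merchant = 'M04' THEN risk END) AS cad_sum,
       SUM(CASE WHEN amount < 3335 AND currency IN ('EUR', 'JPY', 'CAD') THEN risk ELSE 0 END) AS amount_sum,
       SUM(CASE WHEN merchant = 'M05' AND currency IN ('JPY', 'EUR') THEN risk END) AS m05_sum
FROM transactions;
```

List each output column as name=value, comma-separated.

cad_sum=36, amount_sum=193, m05_sum=37

[cad_sum: currency IN ('CAD', 'USD') AND merchant = 'M04']
txn_id=700: ✗
txn_id=701: ✗
txn_id=702: ✗
txn_id=703: ✗
txn_id=704: ✗
txn_id=705: ✓ → 36
txn_id=706: ✗
txn_id=707: ✗
txn_id=708: ✗
txn_id=709: ✗
txn_id=710: ✗
txn_id=711: ✗
txn_id=712: ✗
txn_id=713: ✗
cad_sum = 36
—
[amount_sum: amount < 3335 AND currency IN ('EUR', 'JPY', 'CAD')]
txn_id=700: ✗
txn_id=701: ✗
txn_id=702: ✗
txn_id=703: ✓ → 67
txn_id=704: ✗
txn_id=705: ✗
txn_id=706: ✗
txn_id=707: ✓ → 37
txn_id=708: ✓ → 8
txn_id=709: ✓ → 70
txn_id=710: ✗
txn_id=711: ✗
txn_id=712: ✗
txn_id=713: ✓ → 11
amount_sum = 67 + 37 + 8 + 70 + 11 = 193
—
[m05_sum: merchant = 'M05' AND currency IN ('JPY', 'EUR')]
txn_id=700: ✗
txn_id=701: ✗
txn_id=702: ✗
txn_id=703: ✗
txn_id=704: ✗
txn_id=705: ✗
txn_id=706: ✗
txn_id=707: ✓ → 37
txn_id=708: ✗
txn_id=709: ✗
txn_id=710: ✗
txn_id=711: ✗
txn_id=712: ✗
txn_id=713: ✗
m05_sum = 37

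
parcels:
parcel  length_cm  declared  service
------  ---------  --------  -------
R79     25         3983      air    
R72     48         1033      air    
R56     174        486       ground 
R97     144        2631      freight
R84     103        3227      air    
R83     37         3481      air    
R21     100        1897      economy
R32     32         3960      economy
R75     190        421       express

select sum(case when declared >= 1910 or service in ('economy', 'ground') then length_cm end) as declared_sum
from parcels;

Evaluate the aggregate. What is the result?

615

parcel=R79: ✓ → 25
parcel=R72: ✗
parcel=R56: ✓ → 174
parcel=R97: ✓ → 144
parcel=R84: ✓ → 103
parcel=R83: ✓ → 37
parcel=R21: ✓ → 100
parcel=R32: ✓ → 32
parcel=R75: ✗
declared_sum = 25 + 174 + 144 + 103 + 37 + 100 + 32 = 615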